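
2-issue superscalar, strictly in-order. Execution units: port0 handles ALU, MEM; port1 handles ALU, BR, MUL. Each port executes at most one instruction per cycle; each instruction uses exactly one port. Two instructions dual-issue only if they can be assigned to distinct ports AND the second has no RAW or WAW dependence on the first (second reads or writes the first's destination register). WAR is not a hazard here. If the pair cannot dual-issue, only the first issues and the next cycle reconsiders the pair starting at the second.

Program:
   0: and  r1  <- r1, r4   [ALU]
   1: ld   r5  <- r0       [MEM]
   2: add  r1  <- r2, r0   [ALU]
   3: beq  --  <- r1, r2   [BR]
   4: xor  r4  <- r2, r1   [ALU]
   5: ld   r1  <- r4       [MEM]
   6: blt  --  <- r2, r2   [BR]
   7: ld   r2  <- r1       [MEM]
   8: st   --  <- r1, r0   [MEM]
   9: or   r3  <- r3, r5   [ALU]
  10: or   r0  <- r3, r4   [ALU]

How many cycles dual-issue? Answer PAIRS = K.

PAIRS = 4

[0] i0/i1  and.ALU;ld.MEM  -- pair
[1] i2  add.ALU  -- RAW r1
[2] i3/i4  beq.BR;xor.ALU  -- pair
[3] i5/i6  ld.MEM;blt.BR  -- pair
[4] i7  ld.MEM  -- no-port MEM/MEM
[5] i8/i9  st.MEM;or.ALU  -- pair
[6] i10  or.ALU  -- tail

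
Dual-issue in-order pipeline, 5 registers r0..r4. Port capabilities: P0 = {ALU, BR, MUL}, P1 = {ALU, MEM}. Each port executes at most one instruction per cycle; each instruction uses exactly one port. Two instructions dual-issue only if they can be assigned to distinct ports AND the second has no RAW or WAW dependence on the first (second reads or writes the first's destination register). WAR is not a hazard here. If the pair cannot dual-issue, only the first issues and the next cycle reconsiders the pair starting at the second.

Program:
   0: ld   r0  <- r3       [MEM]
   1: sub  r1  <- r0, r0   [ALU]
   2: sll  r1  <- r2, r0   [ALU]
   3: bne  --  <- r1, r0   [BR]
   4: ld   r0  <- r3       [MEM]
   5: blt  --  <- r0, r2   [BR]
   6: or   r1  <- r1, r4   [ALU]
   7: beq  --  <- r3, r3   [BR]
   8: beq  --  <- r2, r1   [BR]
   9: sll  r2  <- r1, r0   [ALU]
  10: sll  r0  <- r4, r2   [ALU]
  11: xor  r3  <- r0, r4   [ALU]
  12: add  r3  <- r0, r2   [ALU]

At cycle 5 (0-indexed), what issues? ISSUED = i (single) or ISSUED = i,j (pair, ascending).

  cy0 -> i0 (ld.MEM) RAW r0
  cy1 -> i1 (sub.ALU) WAW r1
  cy2 -> i2 (sll.ALU) RAW r1
  cy3 -> i3/i4 (bne.BR ld.MEM) dual
  cy4 -> i5/i6 (blt.BR or.ALU) dual
  cy5 -> i7 (beq.BR) no-port BR/BR
  cy6 -> i8/i9 (beq.BR sll.ALU) dual
  cy7 -> i10 (sll.ALU) RAW r0
  cy8 -> i11 (xor.ALU) WAW r3
  cy9 -> i12 (add.ALU) tail

ISSUED = 7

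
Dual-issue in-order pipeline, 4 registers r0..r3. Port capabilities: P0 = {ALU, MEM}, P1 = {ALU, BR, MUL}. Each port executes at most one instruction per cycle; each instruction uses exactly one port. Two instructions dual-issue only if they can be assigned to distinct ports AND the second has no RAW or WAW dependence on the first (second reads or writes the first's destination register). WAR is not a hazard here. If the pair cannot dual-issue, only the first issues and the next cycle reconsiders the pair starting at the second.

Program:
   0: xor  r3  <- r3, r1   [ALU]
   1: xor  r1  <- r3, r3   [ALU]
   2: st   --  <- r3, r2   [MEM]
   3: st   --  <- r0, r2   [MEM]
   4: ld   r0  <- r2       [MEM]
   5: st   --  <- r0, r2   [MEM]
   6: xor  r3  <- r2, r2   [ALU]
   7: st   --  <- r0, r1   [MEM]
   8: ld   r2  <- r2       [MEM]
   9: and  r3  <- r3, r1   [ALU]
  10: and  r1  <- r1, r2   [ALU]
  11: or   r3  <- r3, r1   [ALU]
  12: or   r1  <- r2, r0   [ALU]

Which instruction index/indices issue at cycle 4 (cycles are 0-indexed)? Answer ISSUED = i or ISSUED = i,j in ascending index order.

ISSUED = 5,6

c0: i0 xor  RAW r3
c1: i1+i2 xor+st  2-wide
c2: i3 st  no-port MEM/MEM
c3: i4 ld  no-port MEM/MEM
c4: i5+i6 st+xor  2-wide
c5: i7 st  no-port MEM/MEM
c6: i8+i9 ld+and  2-wide
c7: i10 and  RAW r1
c8: i11+i12 or+or  2-wide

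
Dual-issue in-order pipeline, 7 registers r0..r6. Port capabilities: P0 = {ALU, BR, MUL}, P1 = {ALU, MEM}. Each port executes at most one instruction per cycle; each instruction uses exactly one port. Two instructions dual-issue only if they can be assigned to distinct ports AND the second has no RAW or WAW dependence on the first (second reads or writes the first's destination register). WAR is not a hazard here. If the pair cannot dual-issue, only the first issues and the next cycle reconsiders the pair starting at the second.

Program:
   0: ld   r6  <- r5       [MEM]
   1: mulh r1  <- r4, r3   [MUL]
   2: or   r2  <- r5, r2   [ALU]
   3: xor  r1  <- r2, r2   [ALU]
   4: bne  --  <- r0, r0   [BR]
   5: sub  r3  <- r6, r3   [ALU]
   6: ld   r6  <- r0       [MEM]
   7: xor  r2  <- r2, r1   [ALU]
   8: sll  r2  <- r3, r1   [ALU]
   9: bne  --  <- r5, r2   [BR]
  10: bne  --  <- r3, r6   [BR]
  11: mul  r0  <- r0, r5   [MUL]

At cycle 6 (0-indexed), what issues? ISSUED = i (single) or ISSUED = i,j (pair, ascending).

ISSUED = 9

[0] i0&i1  ld.MEM/mulh.MUL  -- 2-wide
[1] i2  or.ALU  -- RAW r2
[2] i3&i4  xor.ALU/bne.BR  -- 2-wide
[3] i5&i6  sub.ALU/ld.MEM  -- 2-wide
[4] i7  xor.ALU  -- WAW r2
[5] i8  sll.ALU  -- RAW r2
[6] i9  bne.BR  -- no-port BR/BR
[7] i10  bne.BR  -- no-port BR/MUL
[8] i11  mul.MUL  -- tail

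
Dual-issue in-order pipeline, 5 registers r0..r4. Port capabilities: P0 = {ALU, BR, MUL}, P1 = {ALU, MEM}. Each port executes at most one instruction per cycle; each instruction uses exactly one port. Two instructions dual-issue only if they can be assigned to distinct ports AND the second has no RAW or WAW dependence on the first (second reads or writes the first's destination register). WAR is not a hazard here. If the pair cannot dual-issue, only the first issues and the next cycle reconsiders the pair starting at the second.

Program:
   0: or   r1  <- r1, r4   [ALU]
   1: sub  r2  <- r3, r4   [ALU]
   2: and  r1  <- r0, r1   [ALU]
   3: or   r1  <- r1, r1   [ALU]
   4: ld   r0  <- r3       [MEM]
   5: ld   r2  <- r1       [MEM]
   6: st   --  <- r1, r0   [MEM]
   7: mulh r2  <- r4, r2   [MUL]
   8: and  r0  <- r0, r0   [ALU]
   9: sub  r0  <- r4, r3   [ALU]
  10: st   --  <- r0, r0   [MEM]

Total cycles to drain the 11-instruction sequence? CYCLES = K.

CYCLES = 8

[0] i0,i1  or.ALU/sub.ALU  -- dual
[1] i2  and.ALU  -- RAW+WAW r1
[2] i3,i4  or.ALU/ld.MEM  -- dual
[3] i5  ld.MEM  -- no-port MEM/MEM
[4] i6,i7  st.MEM/mulh.MUL  -- dual
[5] i8  and.ALU  -- WAW r0
[6] i9  sub.ALU  -- RAW r0
[7] i10  st.MEM  -- tail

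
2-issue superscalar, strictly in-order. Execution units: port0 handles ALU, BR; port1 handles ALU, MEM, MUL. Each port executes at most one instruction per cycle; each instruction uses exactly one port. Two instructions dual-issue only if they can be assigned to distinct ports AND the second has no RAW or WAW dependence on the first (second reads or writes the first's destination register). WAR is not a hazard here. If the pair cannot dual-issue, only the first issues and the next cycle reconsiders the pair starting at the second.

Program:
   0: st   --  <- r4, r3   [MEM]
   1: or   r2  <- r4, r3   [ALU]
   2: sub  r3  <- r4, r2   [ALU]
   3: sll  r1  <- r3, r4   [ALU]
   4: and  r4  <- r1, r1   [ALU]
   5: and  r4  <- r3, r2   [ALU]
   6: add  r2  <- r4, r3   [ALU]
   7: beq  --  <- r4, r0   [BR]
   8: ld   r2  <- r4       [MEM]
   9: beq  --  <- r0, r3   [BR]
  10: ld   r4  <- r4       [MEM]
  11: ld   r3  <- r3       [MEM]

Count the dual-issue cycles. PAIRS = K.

PAIRS = 3

  cy0 -> i0+i1 (st.MEM/or.ALU) pair
  cy1 -> i2 (sub.ALU) RAW r3
  cy2 -> i3 (sll.ALU) RAW r1
  cy3 -> i4 (and.ALU) WAW r4
  cy4 -> i5 (and.ALU) RAW r4
  cy5 -> i6+i7 (add.ALU/beq.BR) pair
  cy6 -> i8+i9 (ld.MEM/beq.BR) pair
  cy7 -> i10 (ld.MEM) no-port MEM/MEM
  cy8 -> i11 (ld.MEM) tail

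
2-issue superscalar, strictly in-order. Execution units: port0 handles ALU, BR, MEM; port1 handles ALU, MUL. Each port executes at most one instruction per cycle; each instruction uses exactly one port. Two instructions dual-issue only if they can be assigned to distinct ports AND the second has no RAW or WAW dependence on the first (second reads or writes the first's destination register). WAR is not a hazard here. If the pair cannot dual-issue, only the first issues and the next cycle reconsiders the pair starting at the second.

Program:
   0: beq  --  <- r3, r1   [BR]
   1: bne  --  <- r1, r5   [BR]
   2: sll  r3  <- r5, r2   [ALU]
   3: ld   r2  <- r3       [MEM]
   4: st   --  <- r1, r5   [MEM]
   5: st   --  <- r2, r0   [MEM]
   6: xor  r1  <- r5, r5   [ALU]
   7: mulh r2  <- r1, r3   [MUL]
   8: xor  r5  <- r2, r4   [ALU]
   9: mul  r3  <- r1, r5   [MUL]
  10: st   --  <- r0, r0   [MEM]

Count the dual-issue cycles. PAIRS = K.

#0 head=0: beq i0 no-port BR/BR
#1 head=1: bne;sll i1&i2 dual
#2 head=3: ld i3 no-port MEM/MEM
#3 head=4: st i4 no-port MEM/MEM
#4 head=5: st;xor i5&i6 dual
#5 head=7: mulh i7 RAW r2
#6 head=8: xor i8 RAW r5
#7 head=9: mul;st i9&i10 dual

PAIRS = 3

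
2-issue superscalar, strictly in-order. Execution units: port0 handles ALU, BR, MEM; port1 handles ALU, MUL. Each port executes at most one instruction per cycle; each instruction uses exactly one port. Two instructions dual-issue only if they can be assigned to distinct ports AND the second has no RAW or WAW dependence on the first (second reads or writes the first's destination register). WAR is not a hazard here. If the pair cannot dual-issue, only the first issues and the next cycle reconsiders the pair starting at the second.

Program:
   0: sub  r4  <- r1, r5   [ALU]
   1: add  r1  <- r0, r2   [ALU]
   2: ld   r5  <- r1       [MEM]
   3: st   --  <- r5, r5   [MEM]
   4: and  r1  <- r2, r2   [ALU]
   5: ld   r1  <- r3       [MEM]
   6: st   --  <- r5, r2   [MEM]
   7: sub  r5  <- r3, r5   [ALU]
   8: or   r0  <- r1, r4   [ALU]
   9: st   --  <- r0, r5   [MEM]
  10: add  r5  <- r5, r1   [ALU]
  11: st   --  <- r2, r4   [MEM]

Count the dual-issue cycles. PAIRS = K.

[0] i0/i1  sub.ALU+add.ALU  -- dual
[1] i2  ld.MEM  -- no-port MEM/MEM
[2] i3/i4  st.MEM+and.ALU  -- dual
[3] i5  ld.MEM  -- no-port MEM/MEM
[4] i6/i7  st.MEM+sub.ALU  -- dual
[5] i8  or.ALU  -- RAW r0
[6] i9/i10  st.MEM+add.ALU  -- dual
[7] i11  st.MEM  -- tail

PAIRS = 4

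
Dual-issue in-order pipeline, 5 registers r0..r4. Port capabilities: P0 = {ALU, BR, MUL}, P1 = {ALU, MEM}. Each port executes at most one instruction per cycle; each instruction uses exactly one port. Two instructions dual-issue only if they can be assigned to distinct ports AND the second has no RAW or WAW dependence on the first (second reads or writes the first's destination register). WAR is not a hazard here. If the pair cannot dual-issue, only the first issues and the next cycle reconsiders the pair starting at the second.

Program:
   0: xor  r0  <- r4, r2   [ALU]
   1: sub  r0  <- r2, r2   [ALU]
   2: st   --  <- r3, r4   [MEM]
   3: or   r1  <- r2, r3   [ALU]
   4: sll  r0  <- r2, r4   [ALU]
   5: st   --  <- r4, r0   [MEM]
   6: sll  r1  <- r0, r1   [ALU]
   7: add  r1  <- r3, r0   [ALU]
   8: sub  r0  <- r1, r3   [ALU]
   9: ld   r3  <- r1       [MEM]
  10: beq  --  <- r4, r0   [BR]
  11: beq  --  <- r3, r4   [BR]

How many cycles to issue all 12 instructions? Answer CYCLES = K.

CYCLES = 8

0. xor @i0  | WAW r0
1. sub st @i1,i2  | 2-wide
2. or sll @i3,i4  | 2-wide
3. st sll @i5,i6  | 2-wide
4. add @i7  | RAW r1
5. sub ld @i8,i9  | 2-wide
6. beq @i10  | no-port BR/BR
7. beq @i11  | tail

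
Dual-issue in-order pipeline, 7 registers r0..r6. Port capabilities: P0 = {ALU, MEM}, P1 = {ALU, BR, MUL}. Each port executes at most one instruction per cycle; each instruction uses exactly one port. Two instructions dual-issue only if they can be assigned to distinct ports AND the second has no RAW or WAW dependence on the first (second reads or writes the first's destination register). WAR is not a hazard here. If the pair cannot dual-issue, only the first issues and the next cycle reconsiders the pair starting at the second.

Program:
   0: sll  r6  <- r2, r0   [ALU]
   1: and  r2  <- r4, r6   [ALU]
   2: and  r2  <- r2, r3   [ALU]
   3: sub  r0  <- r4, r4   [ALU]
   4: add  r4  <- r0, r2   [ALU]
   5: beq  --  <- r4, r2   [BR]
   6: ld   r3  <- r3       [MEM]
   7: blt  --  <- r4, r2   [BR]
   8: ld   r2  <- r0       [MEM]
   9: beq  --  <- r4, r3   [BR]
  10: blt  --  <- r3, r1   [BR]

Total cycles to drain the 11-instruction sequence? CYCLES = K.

CYCLES = 8

c0: i0 sll  RAW r6
c1: i1 and  RAW+WAW r2
c2: i2&i3 and/sub  dual
c3: i4 add  RAW r4
c4: i5&i6 beq/ld  dual
c5: i7&i8 blt/ld  dual
c6: i9 beq  no-port BR/BR
c7: i10 blt  tail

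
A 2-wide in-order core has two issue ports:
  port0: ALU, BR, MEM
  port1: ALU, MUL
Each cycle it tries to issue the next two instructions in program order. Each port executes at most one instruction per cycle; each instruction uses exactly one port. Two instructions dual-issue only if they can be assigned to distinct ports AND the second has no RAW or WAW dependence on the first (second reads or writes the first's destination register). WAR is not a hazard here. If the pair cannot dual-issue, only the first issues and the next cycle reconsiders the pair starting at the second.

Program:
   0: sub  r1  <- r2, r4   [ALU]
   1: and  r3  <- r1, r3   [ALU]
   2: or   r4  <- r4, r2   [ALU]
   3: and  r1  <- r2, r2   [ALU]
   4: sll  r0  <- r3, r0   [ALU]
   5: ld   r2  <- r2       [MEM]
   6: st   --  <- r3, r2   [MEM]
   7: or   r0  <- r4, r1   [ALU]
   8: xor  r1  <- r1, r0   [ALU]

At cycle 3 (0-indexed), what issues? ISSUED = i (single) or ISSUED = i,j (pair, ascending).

c0: i0 sub.ALU  RAW r1
c1: i1,i2 and.ALU or.ALU  dual
c2: i3,i4 and.ALU sll.ALU  dual
c3: i5 ld.MEM  no-port MEM/MEM
c4: i6,i7 st.MEM or.ALU  dual
c5: i8 xor.ALU  tail

ISSUED = 5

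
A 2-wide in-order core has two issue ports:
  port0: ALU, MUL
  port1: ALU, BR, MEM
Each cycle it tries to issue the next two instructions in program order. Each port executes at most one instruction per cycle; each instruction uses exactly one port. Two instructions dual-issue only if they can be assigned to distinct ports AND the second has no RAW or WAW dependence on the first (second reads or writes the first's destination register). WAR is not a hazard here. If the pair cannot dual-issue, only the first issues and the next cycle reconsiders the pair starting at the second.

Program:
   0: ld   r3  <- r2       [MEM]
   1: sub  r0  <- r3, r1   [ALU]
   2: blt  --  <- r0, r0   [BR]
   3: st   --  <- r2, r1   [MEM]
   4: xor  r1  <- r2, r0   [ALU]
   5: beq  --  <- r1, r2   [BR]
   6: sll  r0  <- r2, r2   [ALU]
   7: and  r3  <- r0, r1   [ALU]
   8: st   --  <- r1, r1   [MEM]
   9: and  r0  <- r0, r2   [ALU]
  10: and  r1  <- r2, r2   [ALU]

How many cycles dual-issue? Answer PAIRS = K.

c0: i0 ld  RAW r3
c1: i1 sub  RAW r0
c2: i2 blt  no-port BR/MEM
c3: i3,i4 st+xor  2-wide
c4: i5,i6 beq+sll  2-wide
c5: i7,i8 and+st  2-wide
c6: i9,i10 and+and  2-wide

PAIRS = 4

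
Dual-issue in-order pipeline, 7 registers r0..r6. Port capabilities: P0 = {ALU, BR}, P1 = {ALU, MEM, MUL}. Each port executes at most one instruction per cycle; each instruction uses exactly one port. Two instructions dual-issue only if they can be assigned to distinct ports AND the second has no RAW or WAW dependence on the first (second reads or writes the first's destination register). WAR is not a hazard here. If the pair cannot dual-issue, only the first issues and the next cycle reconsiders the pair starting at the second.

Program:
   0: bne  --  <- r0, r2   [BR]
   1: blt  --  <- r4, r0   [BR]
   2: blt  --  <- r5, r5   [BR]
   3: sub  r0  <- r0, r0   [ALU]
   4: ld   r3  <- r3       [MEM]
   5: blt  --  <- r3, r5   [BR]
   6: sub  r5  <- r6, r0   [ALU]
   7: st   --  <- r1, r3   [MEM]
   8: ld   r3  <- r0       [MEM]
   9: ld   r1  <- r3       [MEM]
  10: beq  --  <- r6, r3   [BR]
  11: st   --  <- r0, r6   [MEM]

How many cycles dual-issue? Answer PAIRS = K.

c0: i0 bne.BR  no-port BR/BR
c1: i1 blt.BR  no-port BR/BR
c2: i2&i3 blt.BR;sub.ALU  pair
c3: i4 ld.MEM  RAW r3
c4: i5&i6 blt.BR;sub.ALU  pair
c5: i7 st.MEM  no-port MEM/MEM
c6: i8 ld.MEM  no-port MEM/MEM
c7: i9&i10 ld.MEM;beq.BR  pair
c8: i11 st.MEM  tail

PAIRS = 3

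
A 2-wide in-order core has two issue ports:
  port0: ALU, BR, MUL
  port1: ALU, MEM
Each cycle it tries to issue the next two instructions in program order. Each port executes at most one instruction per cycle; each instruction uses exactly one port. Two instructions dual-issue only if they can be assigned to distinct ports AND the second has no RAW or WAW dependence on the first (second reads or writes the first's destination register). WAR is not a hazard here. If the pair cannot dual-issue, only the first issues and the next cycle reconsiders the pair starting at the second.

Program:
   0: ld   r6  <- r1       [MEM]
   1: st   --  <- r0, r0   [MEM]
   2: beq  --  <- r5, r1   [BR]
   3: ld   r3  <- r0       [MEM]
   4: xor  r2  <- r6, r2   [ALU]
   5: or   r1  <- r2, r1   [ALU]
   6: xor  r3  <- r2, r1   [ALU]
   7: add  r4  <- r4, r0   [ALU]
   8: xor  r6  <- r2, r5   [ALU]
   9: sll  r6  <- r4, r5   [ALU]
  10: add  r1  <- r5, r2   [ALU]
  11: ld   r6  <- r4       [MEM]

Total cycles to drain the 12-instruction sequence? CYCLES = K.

CYCLES = 8

0. ld.MEM @i0  | no-port MEM/MEM
1. st.MEM;beq.BR @i1+i2  | pair
2. ld.MEM;xor.ALU @i3+i4  | pair
3. or.ALU @i5  | RAW r1
4. xor.ALU;add.ALU @i6+i7  | pair
5. xor.ALU @i8  | WAW r6
6. sll.ALU;add.ALU @i9+i10  | pair
7. ld.MEM @i11  | tail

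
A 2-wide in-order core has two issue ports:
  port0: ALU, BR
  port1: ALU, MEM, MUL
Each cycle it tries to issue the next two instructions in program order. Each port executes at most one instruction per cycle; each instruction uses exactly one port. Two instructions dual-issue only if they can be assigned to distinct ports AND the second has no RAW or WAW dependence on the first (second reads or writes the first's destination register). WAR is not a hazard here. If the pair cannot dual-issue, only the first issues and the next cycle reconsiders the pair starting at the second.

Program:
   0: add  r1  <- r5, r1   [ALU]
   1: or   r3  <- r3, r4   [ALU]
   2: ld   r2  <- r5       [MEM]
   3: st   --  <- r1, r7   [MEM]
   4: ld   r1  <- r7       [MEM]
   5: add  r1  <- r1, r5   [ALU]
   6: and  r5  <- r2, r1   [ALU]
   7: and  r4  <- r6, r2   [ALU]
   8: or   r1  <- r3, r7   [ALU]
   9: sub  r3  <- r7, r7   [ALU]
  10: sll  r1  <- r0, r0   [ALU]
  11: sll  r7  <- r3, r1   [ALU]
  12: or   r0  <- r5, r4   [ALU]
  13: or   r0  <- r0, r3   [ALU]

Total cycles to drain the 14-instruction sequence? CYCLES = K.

c0: i0+i1 add or  pair
c1: i2 ld  no-port MEM/MEM
c2: i3 st  no-port MEM/MEM
c3: i4 ld  RAW+WAW r1
c4: i5 add  RAW r1
c5: i6+i7 and and  pair
c6: i8+i9 or sub  pair
c7: i10 sll  RAW r1
c8: i11+i12 sll or  pair
c9: i13 or  tail

CYCLES = 10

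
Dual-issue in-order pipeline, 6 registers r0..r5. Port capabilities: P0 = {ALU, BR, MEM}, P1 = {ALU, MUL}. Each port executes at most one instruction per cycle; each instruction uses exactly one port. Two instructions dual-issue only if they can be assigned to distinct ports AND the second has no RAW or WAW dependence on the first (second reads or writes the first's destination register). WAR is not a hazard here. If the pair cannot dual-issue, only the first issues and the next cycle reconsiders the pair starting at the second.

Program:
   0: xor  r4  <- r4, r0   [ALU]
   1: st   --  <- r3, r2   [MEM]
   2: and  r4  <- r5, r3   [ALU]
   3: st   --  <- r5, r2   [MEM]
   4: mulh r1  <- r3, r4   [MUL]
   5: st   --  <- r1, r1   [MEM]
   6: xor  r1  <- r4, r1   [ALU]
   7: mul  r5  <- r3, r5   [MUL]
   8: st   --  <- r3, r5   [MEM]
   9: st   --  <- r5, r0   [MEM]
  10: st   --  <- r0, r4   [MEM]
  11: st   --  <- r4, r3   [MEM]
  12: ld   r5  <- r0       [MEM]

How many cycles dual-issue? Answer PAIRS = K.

c0: i0/i1 xor st  dual
c1: i2/i3 and st  dual
c2: i4 mulh  RAW r1
c3: i5/i6 st xor  dual
c4: i7 mul  RAW r5
c5: i8 st  no-port MEM/MEM
c6: i9 st  no-port MEM/MEM
c7: i10 st  no-port MEM/MEM
c8: i11 st  no-port MEM/MEM
c9: i12 ld  tail

PAIRS = 3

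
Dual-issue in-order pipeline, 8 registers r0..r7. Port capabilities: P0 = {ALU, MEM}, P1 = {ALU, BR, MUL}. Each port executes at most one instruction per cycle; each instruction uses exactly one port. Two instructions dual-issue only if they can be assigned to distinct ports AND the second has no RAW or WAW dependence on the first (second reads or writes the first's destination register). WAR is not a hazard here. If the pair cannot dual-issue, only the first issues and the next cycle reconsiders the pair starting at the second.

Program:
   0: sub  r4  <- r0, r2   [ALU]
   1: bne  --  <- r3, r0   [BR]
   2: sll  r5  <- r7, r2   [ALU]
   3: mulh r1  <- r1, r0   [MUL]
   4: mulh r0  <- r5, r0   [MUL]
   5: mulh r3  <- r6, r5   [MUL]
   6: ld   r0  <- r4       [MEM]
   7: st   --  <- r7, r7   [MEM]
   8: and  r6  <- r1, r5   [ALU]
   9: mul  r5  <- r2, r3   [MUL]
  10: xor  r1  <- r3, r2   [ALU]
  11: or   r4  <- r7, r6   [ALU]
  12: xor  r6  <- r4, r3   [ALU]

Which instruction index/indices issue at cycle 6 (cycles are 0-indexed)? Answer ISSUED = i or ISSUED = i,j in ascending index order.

[0] i0/i1  sub;bne  -- 2-wide
[1] i2/i3  sll;mulh  -- 2-wide
[2] i4  mulh  -- no-port MUL/MUL
[3] i5/i6  mulh;ld  -- 2-wide
[4] i7/i8  st;and  -- 2-wide
[5] i9/i10  mul;xor  -- 2-wide
[6] i11  or  -- RAW r4
[7] i12  xor  -- tail

ISSUED = 11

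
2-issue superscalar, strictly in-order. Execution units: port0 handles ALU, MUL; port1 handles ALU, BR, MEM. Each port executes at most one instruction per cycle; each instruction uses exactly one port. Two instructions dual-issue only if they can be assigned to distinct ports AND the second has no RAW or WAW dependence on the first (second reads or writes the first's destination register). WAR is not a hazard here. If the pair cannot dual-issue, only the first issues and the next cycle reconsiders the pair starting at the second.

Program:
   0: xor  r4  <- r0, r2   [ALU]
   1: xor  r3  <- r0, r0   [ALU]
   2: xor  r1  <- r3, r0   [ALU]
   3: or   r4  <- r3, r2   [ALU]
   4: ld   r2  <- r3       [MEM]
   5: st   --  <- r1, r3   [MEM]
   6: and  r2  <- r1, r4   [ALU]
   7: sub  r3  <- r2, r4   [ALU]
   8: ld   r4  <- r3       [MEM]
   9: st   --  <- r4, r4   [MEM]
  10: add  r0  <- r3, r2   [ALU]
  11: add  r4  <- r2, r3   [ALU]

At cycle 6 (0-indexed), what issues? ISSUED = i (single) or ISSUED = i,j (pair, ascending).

ISSUED = 9,10

#0 head=0: xor+xor i0&i1 2-wide
#1 head=2: xor+or i2&i3 2-wide
#2 head=4: ld i4 no-port MEM/MEM
#3 head=5: st+and i5&i6 2-wide
#4 head=7: sub i7 RAW r3
#5 head=8: ld i8 no-port MEM/MEM
#6 head=9: st+add i9&i10 2-wide
#7 head=11: add i11 tail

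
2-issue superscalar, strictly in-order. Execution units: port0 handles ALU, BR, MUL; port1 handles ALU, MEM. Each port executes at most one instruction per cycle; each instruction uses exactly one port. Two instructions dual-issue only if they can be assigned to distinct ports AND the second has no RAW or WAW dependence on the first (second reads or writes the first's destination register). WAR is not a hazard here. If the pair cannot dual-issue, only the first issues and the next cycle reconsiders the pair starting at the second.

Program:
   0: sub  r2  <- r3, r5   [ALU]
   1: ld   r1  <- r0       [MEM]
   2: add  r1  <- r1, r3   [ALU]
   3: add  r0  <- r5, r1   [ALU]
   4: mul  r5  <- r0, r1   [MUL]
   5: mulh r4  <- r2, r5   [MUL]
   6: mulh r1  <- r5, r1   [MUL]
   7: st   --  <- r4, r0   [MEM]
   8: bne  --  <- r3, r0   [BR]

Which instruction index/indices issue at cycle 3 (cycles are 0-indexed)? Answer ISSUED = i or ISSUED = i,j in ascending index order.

[0] i0/i1  sub.ALU;ld.MEM  -- dual
[1] i2  add.ALU  -- RAW r1
[2] i3  add.ALU  -- RAW r0
[3] i4  mul.MUL  -- no-port MUL/MUL
[4] i5  mulh.MUL  -- no-port MUL/MUL
[5] i6/i7  mulh.MUL;st.MEM  -- dual
[6] i8  bne.BR  -- tail

ISSUED = 4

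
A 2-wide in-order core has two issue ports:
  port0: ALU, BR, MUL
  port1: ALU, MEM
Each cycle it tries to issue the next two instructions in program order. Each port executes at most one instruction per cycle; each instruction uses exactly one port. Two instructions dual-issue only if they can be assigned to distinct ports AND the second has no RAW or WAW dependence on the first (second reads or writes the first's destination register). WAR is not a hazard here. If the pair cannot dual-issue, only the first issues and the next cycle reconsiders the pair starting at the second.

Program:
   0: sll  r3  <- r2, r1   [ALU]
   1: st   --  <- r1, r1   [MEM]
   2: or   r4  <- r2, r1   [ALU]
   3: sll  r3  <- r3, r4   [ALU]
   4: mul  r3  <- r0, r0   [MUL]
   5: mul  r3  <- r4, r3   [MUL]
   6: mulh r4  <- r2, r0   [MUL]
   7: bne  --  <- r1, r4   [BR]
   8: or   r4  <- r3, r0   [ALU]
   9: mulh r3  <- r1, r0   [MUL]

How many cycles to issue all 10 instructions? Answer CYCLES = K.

  cy0 -> i0,i1 (sll.ALU/st.MEM) pair
  cy1 -> i2 (or.ALU) RAW r4
  cy2 -> i3 (sll.ALU) WAW r3
  cy3 -> i4 (mul.MUL) no-port MUL/MUL
  cy4 -> i5 (mul.MUL) no-port MUL/MUL
  cy5 -> i6 (mulh.MUL) no-port MUL/BR
  cy6 -> i7,i8 (bne.BR/or.ALU) pair
  cy7 -> i9 (mulh.MUL) tail

CYCLES = 8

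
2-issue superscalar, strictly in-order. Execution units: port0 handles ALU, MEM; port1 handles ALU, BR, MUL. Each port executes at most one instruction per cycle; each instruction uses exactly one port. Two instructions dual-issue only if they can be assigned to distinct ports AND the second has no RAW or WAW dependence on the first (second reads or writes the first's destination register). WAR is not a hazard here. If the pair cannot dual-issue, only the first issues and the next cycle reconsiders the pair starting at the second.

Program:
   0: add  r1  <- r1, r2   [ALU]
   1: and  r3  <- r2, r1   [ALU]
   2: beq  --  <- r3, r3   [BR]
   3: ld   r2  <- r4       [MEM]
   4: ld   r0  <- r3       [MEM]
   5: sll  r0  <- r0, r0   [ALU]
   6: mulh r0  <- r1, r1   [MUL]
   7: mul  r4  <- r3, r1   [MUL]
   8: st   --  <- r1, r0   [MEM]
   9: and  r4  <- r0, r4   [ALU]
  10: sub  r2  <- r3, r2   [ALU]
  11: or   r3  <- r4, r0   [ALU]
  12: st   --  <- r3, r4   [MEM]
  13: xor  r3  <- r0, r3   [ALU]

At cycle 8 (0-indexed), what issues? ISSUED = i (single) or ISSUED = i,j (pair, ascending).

ISSUED = 11

  cy0 -> i0 (add.ALU) RAW r1
  cy1 -> i1 (and.ALU) RAW r3
  cy2 -> i2&i3 (beq.BR+ld.MEM) dual
  cy3 -> i4 (ld.MEM) RAW+WAW r0
  cy4 -> i5 (sll.ALU) WAW r0
  cy5 -> i6 (mulh.MUL) no-port MUL/MUL
  cy6 -> i7&i8 (mul.MUL+st.MEM) dual
  cy7 -> i9&i10 (and.ALU+sub.ALU) dual
  cy8 -> i11 (or.ALU) RAW r3
  cy9 -> i12&i13 (st.MEM+xor.ALU) dual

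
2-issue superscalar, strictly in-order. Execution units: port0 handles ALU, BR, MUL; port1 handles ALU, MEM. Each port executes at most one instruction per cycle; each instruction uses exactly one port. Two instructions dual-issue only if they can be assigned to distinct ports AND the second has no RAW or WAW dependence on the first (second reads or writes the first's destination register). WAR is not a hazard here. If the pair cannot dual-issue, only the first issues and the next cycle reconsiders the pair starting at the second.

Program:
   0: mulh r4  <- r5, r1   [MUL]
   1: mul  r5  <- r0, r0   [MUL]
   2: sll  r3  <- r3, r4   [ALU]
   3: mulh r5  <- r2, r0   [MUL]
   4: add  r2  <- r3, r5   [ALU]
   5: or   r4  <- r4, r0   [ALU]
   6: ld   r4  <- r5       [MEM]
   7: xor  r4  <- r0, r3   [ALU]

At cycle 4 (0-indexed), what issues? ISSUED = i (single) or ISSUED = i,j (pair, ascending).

ISSUED = 6

c0: i0 mulh.MUL  no-port MUL/MUL
c1: i1&i2 mul.MUL/sll.ALU  pair
c2: i3 mulh.MUL  RAW r5
c3: i4&i5 add.ALU/or.ALU  pair
c4: i6 ld.MEM  WAW r4
c5: i7 xor.ALU  tail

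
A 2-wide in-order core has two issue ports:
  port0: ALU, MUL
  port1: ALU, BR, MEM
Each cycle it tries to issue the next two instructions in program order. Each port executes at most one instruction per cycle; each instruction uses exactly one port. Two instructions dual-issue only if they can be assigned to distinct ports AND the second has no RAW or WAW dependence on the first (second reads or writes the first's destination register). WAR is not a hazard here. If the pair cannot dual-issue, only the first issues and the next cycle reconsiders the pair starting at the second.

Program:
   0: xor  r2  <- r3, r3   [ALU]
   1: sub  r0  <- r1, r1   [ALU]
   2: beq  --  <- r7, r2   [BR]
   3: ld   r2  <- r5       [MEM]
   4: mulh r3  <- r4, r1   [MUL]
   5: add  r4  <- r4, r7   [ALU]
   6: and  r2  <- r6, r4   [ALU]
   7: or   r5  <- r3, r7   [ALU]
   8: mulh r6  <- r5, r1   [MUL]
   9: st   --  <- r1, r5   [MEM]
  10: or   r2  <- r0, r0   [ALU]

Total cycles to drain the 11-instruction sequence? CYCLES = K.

CYCLES = 7

0. xor sub @i0/i1  | pair
1. beq @i2  | no-port BR/MEM
2. ld mulh @i3/i4  | pair
3. add @i5  | RAW r4
4. and or @i6/i7  | pair
5. mulh st @i8/i9  | pair
6. or @i10  | tail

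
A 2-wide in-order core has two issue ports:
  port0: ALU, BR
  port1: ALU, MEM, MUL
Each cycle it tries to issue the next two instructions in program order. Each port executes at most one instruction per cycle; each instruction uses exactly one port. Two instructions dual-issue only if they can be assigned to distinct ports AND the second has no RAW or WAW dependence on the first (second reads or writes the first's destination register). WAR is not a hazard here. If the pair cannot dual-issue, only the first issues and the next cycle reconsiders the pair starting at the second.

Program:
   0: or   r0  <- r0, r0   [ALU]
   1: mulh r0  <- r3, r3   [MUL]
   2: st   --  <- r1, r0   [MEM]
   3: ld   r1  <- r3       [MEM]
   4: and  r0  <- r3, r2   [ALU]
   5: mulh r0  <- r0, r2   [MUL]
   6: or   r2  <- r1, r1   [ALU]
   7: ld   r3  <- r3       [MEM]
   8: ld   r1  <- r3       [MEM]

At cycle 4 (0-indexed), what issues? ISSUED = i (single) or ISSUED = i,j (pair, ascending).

t=0 i0:or ; WAW r0
t=1 i1:mulh ; no-port MUL/MEM
t=2 i2:st ; no-port MEM/MEM
t=3 i3,i4:ld;and ; pair
t=4 i5,i6:mulh;or ; pair
t=5 i7:ld ; no-port MEM/MEM
t=6 i8:ld ; tail

ISSUED = 5,6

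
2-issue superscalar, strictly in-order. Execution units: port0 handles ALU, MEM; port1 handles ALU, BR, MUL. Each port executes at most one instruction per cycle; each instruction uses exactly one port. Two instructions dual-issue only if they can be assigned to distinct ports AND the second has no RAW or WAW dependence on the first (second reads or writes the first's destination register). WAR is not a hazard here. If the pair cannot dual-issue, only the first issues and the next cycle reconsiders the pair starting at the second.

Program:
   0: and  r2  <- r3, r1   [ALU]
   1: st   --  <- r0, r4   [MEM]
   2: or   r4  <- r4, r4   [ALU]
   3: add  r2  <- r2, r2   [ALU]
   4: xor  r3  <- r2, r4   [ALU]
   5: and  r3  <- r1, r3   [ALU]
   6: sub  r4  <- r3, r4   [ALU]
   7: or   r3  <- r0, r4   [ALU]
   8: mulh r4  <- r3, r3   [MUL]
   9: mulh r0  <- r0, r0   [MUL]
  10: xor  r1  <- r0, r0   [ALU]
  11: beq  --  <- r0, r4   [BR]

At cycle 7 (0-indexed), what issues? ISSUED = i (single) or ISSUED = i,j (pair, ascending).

  cy0 -> i0,i1 (and.ALU/st.MEM) pair
  cy1 -> i2,i3 (or.ALU/add.ALU) pair
  cy2 -> i4 (xor.ALU) RAW+WAW r3
  cy3 -> i5 (and.ALU) RAW r3
  cy4 -> i6 (sub.ALU) RAW r4
  cy5 -> i7 (or.ALU) RAW r3
  cy6 -> i8 (mulh.MUL) no-port MUL/MUL
  cy7 -> i9 (mulh.MUL) RAW r0
  cy8 -> i10,i11 (xor.ALU/beq.BR) pair

ISSUED = 9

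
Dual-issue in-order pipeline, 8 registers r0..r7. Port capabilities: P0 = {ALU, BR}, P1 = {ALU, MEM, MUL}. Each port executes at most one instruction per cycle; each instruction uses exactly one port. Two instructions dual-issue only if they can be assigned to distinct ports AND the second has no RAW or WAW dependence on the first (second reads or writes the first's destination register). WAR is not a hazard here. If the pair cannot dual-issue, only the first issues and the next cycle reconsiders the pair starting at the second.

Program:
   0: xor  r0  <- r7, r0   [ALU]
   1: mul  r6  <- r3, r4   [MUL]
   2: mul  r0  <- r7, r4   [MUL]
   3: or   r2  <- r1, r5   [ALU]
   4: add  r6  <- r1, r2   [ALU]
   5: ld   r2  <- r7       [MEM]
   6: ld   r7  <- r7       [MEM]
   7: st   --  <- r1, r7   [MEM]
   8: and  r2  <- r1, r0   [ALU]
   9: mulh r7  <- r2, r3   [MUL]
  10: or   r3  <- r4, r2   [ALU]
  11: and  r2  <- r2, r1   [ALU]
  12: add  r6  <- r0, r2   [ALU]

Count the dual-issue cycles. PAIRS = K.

PAIRS = 5

[0] i0+i1  xor.ALU;mul.MUL  -- dual
[1] i2+i3  mul.MUL;or.ALU  -- dual
[2] i4+i5  add.ALU;ld.MEM  -- dual
[3] i6  ld.MEM  -- no-port MEM/MEM
[4] i7+i8  st.MEM;and.ALU  -- dual
[5] i9+i10  mulh.MUL;or.ALU  -- dual
[6] i11  and.ALU  -- RAW r2
[7] i12  add.ALU  -- tail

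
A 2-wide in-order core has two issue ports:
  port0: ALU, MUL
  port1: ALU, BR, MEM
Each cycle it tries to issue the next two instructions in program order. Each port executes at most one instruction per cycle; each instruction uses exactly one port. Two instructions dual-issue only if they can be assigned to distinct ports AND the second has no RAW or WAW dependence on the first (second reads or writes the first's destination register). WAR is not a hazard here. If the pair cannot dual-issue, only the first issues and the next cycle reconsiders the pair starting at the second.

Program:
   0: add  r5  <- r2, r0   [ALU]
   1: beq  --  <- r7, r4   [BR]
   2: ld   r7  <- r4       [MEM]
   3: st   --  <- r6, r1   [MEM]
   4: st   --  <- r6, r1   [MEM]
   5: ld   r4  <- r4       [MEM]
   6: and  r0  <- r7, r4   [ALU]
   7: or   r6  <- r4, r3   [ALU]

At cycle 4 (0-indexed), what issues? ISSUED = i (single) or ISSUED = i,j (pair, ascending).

t=0 i0,i1:add;beq ; 2-wide
t=1 i2:ld ; no-port MEM/MEM
t=2 i3:st ; no-port MEM/MEM
t=3 i4:st ; no-port MEM/MEM
t=4 i5:ld ; RAW r4
t=5 i6,i7:and;or ; 2-wide

ISSUED = 5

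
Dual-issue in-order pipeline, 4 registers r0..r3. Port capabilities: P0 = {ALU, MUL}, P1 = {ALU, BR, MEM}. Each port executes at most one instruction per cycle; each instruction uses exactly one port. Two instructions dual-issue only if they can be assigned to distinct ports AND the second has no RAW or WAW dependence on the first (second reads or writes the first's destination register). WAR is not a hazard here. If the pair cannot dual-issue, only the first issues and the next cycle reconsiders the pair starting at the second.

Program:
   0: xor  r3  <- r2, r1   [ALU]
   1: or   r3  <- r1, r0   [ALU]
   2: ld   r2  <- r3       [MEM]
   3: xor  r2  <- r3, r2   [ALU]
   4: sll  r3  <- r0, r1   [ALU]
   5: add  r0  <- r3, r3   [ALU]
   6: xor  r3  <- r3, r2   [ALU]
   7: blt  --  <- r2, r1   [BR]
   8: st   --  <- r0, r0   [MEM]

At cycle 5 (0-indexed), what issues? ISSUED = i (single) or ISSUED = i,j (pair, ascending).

#0 head=0: xor.ALU i0 WAW r3
#1 head=1: or.ALU i1 RAW r3
#2 head=2: ld.MEM i2 RAW+WAW r2
#3 head=3: xor.ALU+sll.ALU i3&i4 pair
#4 head=5: add.ALU+xor.ALU i5&i6 pair
#5 head=7: blt.BR i7 no-port BR/MEM
#6 head=8: st.MEM i8 tail

ISSUED = 7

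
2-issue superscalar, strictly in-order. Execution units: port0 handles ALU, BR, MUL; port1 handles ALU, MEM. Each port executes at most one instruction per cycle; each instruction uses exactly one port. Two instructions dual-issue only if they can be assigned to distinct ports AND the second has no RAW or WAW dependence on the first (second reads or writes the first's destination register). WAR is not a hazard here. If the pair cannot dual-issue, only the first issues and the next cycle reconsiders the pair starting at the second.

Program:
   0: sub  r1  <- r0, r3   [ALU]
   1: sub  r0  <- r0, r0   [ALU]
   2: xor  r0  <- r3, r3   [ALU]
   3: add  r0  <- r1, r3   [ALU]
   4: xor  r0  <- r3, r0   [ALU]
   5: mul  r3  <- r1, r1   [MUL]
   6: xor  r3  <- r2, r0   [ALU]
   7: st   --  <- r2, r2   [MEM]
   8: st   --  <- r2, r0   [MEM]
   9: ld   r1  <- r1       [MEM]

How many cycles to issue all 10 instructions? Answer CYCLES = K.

t=0 i0&i1:sub sub ; pair
t=1 i2:xor ; WAW r0
t=2 i3:add ; RAW+WAW r0
t=3 i4&i5:xor mul ; pair
t=4 i6&i7:xor st ; pair
t=5 i8:st ; no-port MEM/MEM
t=6 i9:ld ; tail

CYCLES = 7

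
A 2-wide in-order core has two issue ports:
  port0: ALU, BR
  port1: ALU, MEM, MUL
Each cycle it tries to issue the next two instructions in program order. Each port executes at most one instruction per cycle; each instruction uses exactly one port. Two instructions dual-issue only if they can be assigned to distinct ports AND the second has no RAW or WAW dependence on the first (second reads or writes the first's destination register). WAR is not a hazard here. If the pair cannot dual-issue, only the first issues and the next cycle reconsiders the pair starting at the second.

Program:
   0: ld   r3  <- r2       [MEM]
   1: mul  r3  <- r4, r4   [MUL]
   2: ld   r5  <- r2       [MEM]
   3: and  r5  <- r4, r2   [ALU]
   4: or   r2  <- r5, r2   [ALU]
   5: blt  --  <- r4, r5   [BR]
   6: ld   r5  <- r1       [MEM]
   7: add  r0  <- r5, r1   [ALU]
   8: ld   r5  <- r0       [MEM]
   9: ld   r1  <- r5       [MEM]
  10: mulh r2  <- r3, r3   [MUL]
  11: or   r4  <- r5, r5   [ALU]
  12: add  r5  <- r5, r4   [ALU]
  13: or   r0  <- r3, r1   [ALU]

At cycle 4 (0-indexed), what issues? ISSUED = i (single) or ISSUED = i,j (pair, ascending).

t=0 i0:ld.MEM ; no-port MEM/MUL
t=1 i1:mul.MUL ; no-port MUL/MEM
t=2 i2:ld.MEM ; WAW r5
t=3 i3:and.ALU ; RAW r5
t=4 i4/i5:or.ALU+blt.BR ; 2-wide
t=5 i6:ld.MEM ; RAW r5
t=6 i7:add.ALU ; RAW r0
t=7 i8:ld.MEM ; no-port MEM/MEM
t=8 i9:ld.MEM ; no-port MEM/MUL
t=9 i10/i11:mulh.MUL+or.ALU ; 2-wide
t=10 i12/i13:add.ALU+or.ALU ; 2-wide

ISSUED = 4,5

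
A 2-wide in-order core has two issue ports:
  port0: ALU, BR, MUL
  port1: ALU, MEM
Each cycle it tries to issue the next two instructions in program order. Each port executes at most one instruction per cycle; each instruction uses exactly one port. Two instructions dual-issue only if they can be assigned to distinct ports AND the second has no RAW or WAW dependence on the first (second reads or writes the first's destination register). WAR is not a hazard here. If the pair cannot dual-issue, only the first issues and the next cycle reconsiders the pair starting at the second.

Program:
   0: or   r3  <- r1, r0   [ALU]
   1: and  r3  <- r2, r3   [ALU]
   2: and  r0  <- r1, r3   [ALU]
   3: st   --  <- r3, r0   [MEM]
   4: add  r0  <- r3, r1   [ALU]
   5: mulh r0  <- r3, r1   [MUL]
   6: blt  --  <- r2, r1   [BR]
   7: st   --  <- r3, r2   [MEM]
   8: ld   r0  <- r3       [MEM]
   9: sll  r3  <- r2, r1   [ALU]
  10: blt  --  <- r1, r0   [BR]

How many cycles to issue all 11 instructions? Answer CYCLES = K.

c0: i0 or  RAW+WAW r3
c1: i1 and  RAW r3
c2: i2 and  RAW r0
c3: i3,i4 st/add  dual
c4: i5 mulh  no-port MUL/BR
c5: i6,i7 blt/st  dual
c6: i8,i9 ld/sll  dual
c7: i10 blt  tail

CYCLES = 8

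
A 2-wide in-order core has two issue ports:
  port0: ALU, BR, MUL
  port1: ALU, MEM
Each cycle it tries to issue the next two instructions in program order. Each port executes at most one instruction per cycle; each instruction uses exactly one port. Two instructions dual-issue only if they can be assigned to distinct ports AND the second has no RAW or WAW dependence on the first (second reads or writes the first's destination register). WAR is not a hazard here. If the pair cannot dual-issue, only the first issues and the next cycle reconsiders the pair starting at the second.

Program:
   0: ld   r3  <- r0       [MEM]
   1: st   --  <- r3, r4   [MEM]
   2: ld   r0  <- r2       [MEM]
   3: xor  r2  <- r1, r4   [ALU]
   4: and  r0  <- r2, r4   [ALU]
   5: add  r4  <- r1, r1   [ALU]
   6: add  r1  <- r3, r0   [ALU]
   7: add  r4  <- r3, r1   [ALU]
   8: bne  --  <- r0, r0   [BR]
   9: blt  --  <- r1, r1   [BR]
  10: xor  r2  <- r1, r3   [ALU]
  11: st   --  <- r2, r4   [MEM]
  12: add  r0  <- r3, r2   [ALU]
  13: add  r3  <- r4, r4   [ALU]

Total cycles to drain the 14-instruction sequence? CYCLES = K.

CYCLES = 9

c0: i0 ld.MEM  no-port MEM/MEM
c1: i1 st.MEM  no-port MEM/MEM
c2: i2,i3 ld.MEM;xor.ALU  2-wide
c3: i4,i5 and.ALU;add.ALU  2-wide
c4: i6 add.ALU  RAW r1
c5: i7,i8 add.ALU;bne.BR  2-wide
c6: i9,i10 blt.BR;xor.ALU  2-wide
c7: i11,i12 st.MEM;add.ALU  2-wide
c8: i13 add.ALU  tail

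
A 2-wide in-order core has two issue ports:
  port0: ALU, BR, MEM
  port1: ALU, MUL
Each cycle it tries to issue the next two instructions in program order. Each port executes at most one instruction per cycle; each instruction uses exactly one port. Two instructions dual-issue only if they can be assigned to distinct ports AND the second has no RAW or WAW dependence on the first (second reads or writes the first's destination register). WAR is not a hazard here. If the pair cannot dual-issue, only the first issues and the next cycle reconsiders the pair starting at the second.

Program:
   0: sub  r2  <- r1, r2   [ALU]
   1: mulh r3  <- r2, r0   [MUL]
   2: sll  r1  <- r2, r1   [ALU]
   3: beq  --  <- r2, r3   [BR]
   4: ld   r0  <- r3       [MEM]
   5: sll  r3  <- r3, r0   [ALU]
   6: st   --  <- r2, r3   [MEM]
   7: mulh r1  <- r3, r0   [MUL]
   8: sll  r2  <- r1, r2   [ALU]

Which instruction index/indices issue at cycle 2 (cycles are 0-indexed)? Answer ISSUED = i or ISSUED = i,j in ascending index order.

[0] i0  sub.ALU  -- RAW r2
[1] i1,i2  mulh.MUL+sll.ALU  -- dual
[2] i3  beq.BR  -- no-port BR/MEM
[3] i4  ld.MEM  -- RAW r0
[4] i5  sll.ALU  -- RAW r3
[5] i6,i7  st.MEM+mulh.MUL  -- dual
[6] i8  sll.ALU  -- tail

ISSUED = 3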